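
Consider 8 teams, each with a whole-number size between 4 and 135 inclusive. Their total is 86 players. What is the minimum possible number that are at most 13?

3

If only k of them are at most 13, the other 8 − k are at least 14, so the total is at least (8 − k)·14 + k·4.
This is ≤ 86, so (8 − k)·14 + 4k ≤ 86, which gives k ≥ 3.
Exactly 3 works: 3 values at 4 and 5 at 14 total 82; raise one of the low values by 4 (still ≤ 13) to hit 86.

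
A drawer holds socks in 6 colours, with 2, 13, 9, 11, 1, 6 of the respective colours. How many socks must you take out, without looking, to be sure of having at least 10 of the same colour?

In the worst case you take as many as possible of each colour without reaching 10: 2 + 9 + 9 + 9 + 1 + 6 = 36.
The next one must give 10 of some colour, so 36 + 1 = 37.

37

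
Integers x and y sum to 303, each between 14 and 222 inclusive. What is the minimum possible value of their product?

xy = x(303 − x) is concave in x, so over [81, 222] it is minimized at an endpoint.
At the endpoint x = 81, y = 303 − 81 = 222, so xy = 81 × 222 = 17982.

17982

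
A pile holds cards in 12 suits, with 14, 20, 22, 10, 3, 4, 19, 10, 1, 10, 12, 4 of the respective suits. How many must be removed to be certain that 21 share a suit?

128

In the worst case you take as many as possible of each suit without reaching 21: 14 + 20 + 20 + 10 + 3 + 4 + 19 + 10 + 1 + 10 + 12 + 4 = 127.
The next one must give 21 of some suit, so 127 + 1 = 128.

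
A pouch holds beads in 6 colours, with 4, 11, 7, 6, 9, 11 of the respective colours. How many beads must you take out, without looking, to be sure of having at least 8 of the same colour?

39

In the worst case you take as many as possible of each colour without reaching 8: 4 + 7 + 7 + 6 + 7 + 7 = 38.
The next one must give 8 of some colour, so 38 + 1 = 39.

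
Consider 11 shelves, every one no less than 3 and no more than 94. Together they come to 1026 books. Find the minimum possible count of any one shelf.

Minimizing one value means maximizing the remaining 10.
The other 10 contribute at most 10 × 94 = 940, leaving at least 1026 − 940 = 86.
Since 86 ≥ 3, this is achievable: one at 86 and 10 at 94.

86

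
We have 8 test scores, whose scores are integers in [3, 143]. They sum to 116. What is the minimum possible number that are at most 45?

Let j be the number exceeding 45. Then the total is ≥ 46·j + 3·(8 − j) = 24 + 43j.
So 43j ≤ 92 and j ≤ 2; hence at least 8 − 2 = 6 are ≤ 45.
Exactly 6 works: 6 values at 3 and 2 at 46 total 110; raise one of the low values by 6 (still ≤ 45) to hit 116.

6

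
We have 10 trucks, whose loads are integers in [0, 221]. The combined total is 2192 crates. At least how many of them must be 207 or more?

9

If only k of them are at least 207, the other 10 − k are at most 206, so the total is at most k·221 + (10 − k)·206.
This must reach 2192, so k·221 + (10 − k)·206 ≥ 2192, giving k ≥ 9.
Exactly 9 works: 9 values at 221 and 1 at 206 total 2195; lower one of the high values by 3 (still ≥ 207) to hit 2192.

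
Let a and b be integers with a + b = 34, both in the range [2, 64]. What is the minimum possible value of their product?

64

ab = a(34 − a) is concave in a, so over [2, 32] it is minimized at an endpoint.
At the endpoint a = 2, b = 34 − 2 = 32, so ab = 2 × 32 = 64.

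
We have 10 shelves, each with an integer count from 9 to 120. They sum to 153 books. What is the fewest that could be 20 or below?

5

If only k of them are at most 20, the other 10 − k are at least 21, so the total is at least (10 − k)·21 + k·9.
This is ≤ 153, so (10 − k)·21 + 9k ≤ 153, which gives k ≥ 5.
Exactly 5 works: 5 values at 9 and 5 at 21 total 150; raise one of the low values by 3 (still ≤ 20) to hit 153.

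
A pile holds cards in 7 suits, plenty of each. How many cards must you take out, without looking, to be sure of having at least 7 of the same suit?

43

You could draw 6 of every suit without reaching 7 of any — 42 in all.
One more forces 7 of some suit, so 42 + 1 = 43.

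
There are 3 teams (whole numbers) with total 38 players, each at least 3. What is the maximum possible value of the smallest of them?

The 3 values sum to 38, so their minimum is at most ⌊38/3⌋ = 12.
Taking 1 copy of 12 and 2 copies of 13 gives exactly 38, so 12 is attained.

12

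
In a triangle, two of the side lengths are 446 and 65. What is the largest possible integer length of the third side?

510

The third side must be less than 446 + 65 = 511.
The largest integer below 511 is 510.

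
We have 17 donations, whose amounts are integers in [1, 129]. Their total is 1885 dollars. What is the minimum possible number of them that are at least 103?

Each value short of 103 is at most 102, costing at least 129 − 102 = 27 against the maximum total of 2193.
We can afford to lose at most 2193 − 1885 = 308, so at most ⌊308/27⌋ = 11 fall short, and at least 6 are ≥ 103.
Exactly 6 works: 6 values at 129 and 11 at 102 total 1896; lower one of the high values by 11 (still ≥ 103) to hit 1885.

6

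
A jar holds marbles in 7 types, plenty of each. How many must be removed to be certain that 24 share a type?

162

In the worst case you draw 23 of each of the 7 types: 7 × 23 = 161.
One more forces 24 of some type, so 161 + 1 = 162.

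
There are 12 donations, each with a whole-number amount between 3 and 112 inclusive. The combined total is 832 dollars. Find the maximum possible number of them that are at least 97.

With k values at 97 or above and the rest at least 3, the sum is at least 36 + 94k.
Since the sum is 832, we need 94k ≤ 796, i.e. k ≤ 8.
k = 8 is achieved by 8 values at 97 and 4 at 3, total 788; add 44 to one value (staying below 97) to reach 832.

8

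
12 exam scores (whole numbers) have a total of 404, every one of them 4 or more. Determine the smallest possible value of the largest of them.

Some value must be at least ⌈404/12⌉ = 34, since 12 × 33 = 396 < 404.
Equality holds with 8 values of 34 and 4 values of 33.

34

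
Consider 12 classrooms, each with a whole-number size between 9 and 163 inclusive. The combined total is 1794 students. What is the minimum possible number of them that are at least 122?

9

Each value short of 122 is at most 121, costing at least 163 − 121 = 42 against the maximum total of 1956.
We can afford to lose at most 1956 − 1794 = 162, so at most ⌊162/42⌋ = 3 fall short, and at least 9 are ≥ 122.
Exactly 9 works: 9 values at 163 and 3 at 121 total 1830; lower one of the high values by 36 (still ≥ 122) to hit 1794.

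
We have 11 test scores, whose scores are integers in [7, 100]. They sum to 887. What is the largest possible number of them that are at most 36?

Each value at 36 or below falls at least 100 − 36 = 64 short of the ceiling 100.
The ceiling total is 11 × 100 = 1100, and we need 887, so at most ⌊(1100 − 887)/64⌋ = 3 can be that low.
k = 3 is achieved by 3 values at 36 and 8 at 100, total 908; lower one of the 100's by 21 (still > 36) to reach 887.

3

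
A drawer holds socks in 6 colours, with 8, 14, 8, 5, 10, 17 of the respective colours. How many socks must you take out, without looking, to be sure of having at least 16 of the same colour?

In the worst case you take as many as possible of each colour without reaching 16: 8 + 14 + 8 + 5 + 10 + 15 = 60.
The next one must give 16 of some colour, so 60 + 1 = 61.

61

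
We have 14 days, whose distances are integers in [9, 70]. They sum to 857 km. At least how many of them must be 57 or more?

Each value short of 57 is at most 56, costing at least 70 − 56 = 14 against the maximum total of 980.
We can afford to lose at most 980 − 857 = 123, so at most ⌊123/14⌋ = 8 fall short, and at least 6 are ≥ 57.
Exactly 6 works: 6 values at 70 and 8 at 56 total 868; lower one of the high values by 11 (still ≥ 57) to hit 857.

6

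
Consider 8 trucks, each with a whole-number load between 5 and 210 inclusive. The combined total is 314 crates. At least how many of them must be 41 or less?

Let j be the number exceeding 41. Then the total is ≥ 42·j + 5·(8 − j) = 40 + 37j.
So 37j ≤ 274 and j ≤ 7; hence at least 8 − 7 = 1 are ≤ 41.
Exactly 1 works: 1 value at 5 and 7 at 42 total 299; raise one of the low values by 15 (still ≤ 41) to hit 314.

1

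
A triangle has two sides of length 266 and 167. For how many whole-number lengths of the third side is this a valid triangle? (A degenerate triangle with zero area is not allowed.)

333

The triangle inequality gives |266 − 167| < c < 266 + 167, i.e. 99 < c < 433.
So c can be any integer from 100 to 432: 333 values.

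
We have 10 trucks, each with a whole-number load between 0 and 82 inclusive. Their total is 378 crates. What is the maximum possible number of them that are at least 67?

If k of the values are ≥ 67, the total is ≥ 67k + 0(10 − k).
Setting 67k + 0(10 − k) ≤ 378 gives 67k ≤ 378, so k ≤ 5.
k = 5 is achieved by 5 values at 67 and 5 at 0, total 335; add 43 to one value (staying below 67) to reach 378.

5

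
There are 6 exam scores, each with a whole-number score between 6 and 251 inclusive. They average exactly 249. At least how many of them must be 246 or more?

4

The total is 6 × 249 = 1494.
Each value short of 246 is at most 245, costing at least 251 − 245 = 6 against the maximum total of 1506.
We can afford to lose at most 1506 − 1494 = 12, so at most ⌊12/6⌋ = 2 fall short, and at least 4 are ≥ 246.
Exactly 4 works: 4 values at 251 and 2 at 245 total 1494.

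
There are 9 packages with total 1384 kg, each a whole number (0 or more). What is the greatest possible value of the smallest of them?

153

If every one of the 9 were at least 154, the total would be at least 9 × 154 = 1386 > 1384.
Achievable: 2 of them at 153 and 7 at 154 total 1384.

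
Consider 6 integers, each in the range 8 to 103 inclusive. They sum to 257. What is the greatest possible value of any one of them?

Maximizing one value means minimizing the remaining 5.
The other 5 contribute at least 5 × 8 = 40, leaving at most 257 − 40 = 217.
But each integer is capped at 103, so the maximum is 103.
Achievable: one at 103 and the other 5 totalling 154, which fits since 5 × 8 ≤ 154 ≤ 5 × 103.

103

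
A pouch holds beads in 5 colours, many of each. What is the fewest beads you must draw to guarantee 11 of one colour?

In the worst case you draw 10 of each of the 5 colours: 5 × 10 = 50.
One more forces 11 of some colour, so 50 + 1 = 51.

51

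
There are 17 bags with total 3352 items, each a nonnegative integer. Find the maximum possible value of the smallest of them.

If every one of the 17 were at least 198, the total would be at least 17 × 198 = 3366 > 3352.
Taking 14 copies of 197 and 3 copies of 198 gives exactly 3352, so 197 is attained.

197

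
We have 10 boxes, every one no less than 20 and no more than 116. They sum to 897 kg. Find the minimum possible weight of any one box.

20

To make one box as small as possible, make the other 9 as large as possible.
The other 9 can take up 9 × 116 = 1044 ≥ 897 − 20, so one box can sit at its floor of 20.
Achievable: one at 20 and the other 9 totalling 877, which fits since 9 × 20 ≤ 877 ≤ 9 × 116.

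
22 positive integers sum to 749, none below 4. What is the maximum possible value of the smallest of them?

The 22 values sum to 749, so their minimum is at most ⌊749/22⌋ = 34.
Taking 21 copies of 34 and 1 copy of 35 gives exactly 749, so 34 is attained.

34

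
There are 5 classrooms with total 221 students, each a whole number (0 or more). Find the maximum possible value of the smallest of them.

The average is 221/5 < 45, so some value is ≤ 44.
Taking 4 copies of 44 and 1 copy of 45 gives exactly 221, so 44 is attained.

44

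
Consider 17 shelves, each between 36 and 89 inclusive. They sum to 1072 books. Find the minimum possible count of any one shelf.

Minimizing one value means maximizing the remaining 16.
The other 16 can take up 16 × 89 = 1424 ≥ 1072 − 36, so one shelf can sit at its floor of 36.
Achievable: one at 36 and the other 16 totalling 1036, which fits since 16 × 36 ≤ 1036 ≤ 16 × 89.

36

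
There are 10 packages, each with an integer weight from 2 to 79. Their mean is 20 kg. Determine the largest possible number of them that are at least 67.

The total is 10 × 20 = 200.
Suppose k of them are at least 67. Those contribute at least 67 each and the other 10 − k at least 2 each.
So the total is at least 67k + 2(10 − k) = 20 + 65k. This must be ≤ 200, giving k ≤ 2.
k = 2 is achieved by 2 values at 67 and 8 at 2, total 150; add 50 to one value (staying below 67) to reach 200.

2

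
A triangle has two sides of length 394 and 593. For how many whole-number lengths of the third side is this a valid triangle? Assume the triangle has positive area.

The triangle inequality gives |394 − 593| < c < 394 + 593, i.e. 199 < c < 987.
So c can be any integer from 200 to 986: 787 values.

787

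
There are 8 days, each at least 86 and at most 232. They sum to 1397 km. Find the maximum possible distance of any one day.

To make one day as large as possible, make the other 7 as small as possible.
The other 7 contribute at least 7 × 86 = 602, leaving at most 1397 − 602 = 795.
But each day is capped at 232, so the maximum is 232.
Achievable: one at 232 and the other 7 totalling 1165, which fits since 7 × 86 ≤ 1165 ≤ 7 × 232.

232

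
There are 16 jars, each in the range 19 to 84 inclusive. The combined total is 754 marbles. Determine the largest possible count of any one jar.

Maximizing one value means minimizing the remaining 15.
The other 15 contribute at least 15 × 19 = 285, leaving at most 754 − 285 = 469.
But each jar is capped at 84, so the maximum is 84.
Achievable: one at 84 and the other 15 totalling 670, which fits since 15 × 19 ≤ 670 ≤ 15 × 84.

84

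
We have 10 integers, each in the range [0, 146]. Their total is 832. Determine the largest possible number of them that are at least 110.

7

Suppose k of them are at least 110. Those contribute at least 110 each and the other 10 − k at least 0 each.
So the total is at least 110k + 0(10 − k) = 0 + 110k. This must be ≤ 832, giving k ≤ 7.
k = 7 is achieved by 7 values at 110 and 3 at 0, total 770; add 62 to one value (staying below 110) to reach 832.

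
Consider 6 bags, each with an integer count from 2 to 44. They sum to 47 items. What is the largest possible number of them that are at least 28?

Suppose k of them are at least 28. Those contribute at least 28 each and the other 6 − k at least 2 each.
So the total is at least 28k + 2(6 − k) = 12 + 26k. This must be ≤ 47, giving k ≤ 1.
k = 1 is achieved by 1 value at 28 and 5 at 2, total 38; add 9 to one value (staying below 28) to reach 47.

1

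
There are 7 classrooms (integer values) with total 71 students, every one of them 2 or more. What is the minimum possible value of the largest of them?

11

Some value must be at least ⌈71/7⌉ = 11, since 7 × 10 = 70 < 71.
Equality holds with 1 value of 11 and 6 values of 10.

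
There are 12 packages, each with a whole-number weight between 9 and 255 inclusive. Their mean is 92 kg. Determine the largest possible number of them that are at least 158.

The total is 12 × 92 = 1104.
With k values at 158 or above and the rest at least 9, the sum is at least 108 + 149k.
Since the sum is 1104, we need 149k ≤ 996, i.e. k ≤ 6.
k = 6 is achieved by 6 values at 158 and 6 at 9, total 1002; add 102 to one value (staying below 158) to reach 1104.

6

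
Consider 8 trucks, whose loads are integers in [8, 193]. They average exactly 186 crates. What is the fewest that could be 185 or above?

The total is 8 × 186 = 1488.
Each value short of 185 is at most 184, costing at least 193 − 184 = 9 against the maximum total of 1544.
We can afford to lose at most 1544 − 1488 = 56, so at most ⌊56/9⌋ = 6 fall short, and at least 2 are ≥ 185.
Exactly 2 works: 2 values at 193 and 6 at 184 total 1490; lower one of the high values by 2 (still ≥ 185) to hit 1488.

2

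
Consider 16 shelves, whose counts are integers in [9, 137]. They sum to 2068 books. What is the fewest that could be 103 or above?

Each value short of 103 is at most 102, costing at least 137 − 102 = 35 against the maximum total of 2192.
We can afford to lose at most 2192 − 2068 = 124, so at most ⌊124/35⌋ = 3 fall short, and at least 13 are ≥ 103.
Exactly 13 works: 13 values at 137 and 3 at 102 total 2087; lower one of the high values by 19 (still ≥ 103) to hit 2068.

13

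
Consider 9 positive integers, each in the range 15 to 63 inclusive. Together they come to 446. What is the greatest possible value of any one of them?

To make one integer as large as possible, make the other 8 as small as possible.
The other 8 contribute at least 8 × 15 = 120, leaving at most 446 − 120 = 326.
But each integer is capped at 63, so the maximum is 63.
Achievable: one at 63 and the other 8 totalling 383, which fits since 8 × 15 ≤ 383 ≤ 8 × 63.

63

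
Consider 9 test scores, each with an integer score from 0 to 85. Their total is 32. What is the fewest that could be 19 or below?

8

Let j be the number exceeding 19. Then the total is ≥ 20·j + 0·(9 − j) = 0 + 20j.
So 20j ≤ 32 and j ≤ 1; hence at least 9 − 1 = 8 are ≤ 19.
Exactly 8 works: 8 values at 0 and 1 at 20 total 20; raise one of the low values by 12 (still ≤ 19) to hit 32.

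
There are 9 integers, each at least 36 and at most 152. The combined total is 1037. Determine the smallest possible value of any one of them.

To make one integer as small as possible, make the other 8 as large as possible.
The other 8 can take up 8 × 152 = 1216 ≥ 1037 − 36, so one integer can sit at its floor of 36.
Achievable: one at 36 and the other 8 totalling 1001, which fits since 8 × 36 ≤ 1001 ≤ 8 × 152.

36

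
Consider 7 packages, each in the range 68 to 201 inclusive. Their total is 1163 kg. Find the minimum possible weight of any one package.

68

To make one package as small as possible, make the other 6 as large as possible.
The other 6 can take up 6 × 201 = 1206 ≥ 1163 − 68, so one package can sit at its floor of 68.
Achievable: one at 68 and the other 6 totalling 1095, which fits since 6 × 68 ≤ 1095 ≤ 6 × 201.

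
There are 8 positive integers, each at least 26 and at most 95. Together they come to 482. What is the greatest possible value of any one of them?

95

To make one integer as large as possible, make the other 7 as small as possible.
The other 7 contribute at least 7 × 26 = 182, leaving at most 482 − 182 = 300.
But each integer is capped at 95, so the maximum is 95.
Achievable: one at 95 and the other 7 totalling 387, which fits since 7 × 26 ≤ 387 ≤ 7 × 95.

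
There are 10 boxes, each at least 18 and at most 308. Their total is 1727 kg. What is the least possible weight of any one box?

18

Minimizing one value means maximizing the remaining 9.
The other 9 can take up 9 × 308 = 2772 ≥ 1727 − 18, so one box can sit at its floor of 18.
Achievable: one at 18 and the other 9 totalling 1709, which fits since 9 × 18 ≤ 1709 ≤ 9 × 308.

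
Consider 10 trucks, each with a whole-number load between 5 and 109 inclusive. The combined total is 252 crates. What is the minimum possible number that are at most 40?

5

If only k of them are at most 40, the other 10 − k are at least 41, so the total is at least (10 − k)·41 + k·5.
This is ≤ 252, so (10 − k)·41 + 5k ≤ 252, which gives k ≥ 5.
Exactly 5 works: 5 values at 5 and 5 at 41 total 230; raise one of the low values by 22 (still ≤ 40) to hit 252.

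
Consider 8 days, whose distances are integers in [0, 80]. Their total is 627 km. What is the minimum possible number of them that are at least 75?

6

Each value short of 75 is at most 74, costing at least 80 − 74 = 6 against the maximum total of 640.
We can afford to lose at most 640 − 627 = 13, so at most ⌊13/6⌋ = 2 fall short, and at least 6 are ≥ 75.
Exactly 6 works: 6 values at 80 and 2 at 74 total 628; lower one of the high values by 1 (still ≥ 75) to hit 627.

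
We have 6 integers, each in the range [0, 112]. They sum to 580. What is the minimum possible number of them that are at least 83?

3

Each value short of 83 is at most 82, costing at least 112 − 82 = 30 against the maximum total of 672.
We can afford to lose at most 672 − 580 = 92, so at most ⌊92/30⌋ = 3 fall short, and at least 3 are ≥ 83.
Exactly 3 works: 3 values at 112 and 3 at 82 total 582; lower one of the high values by 2 (still ≥ 83) to hit 580.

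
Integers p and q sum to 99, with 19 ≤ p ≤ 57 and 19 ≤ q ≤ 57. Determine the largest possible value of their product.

2450

With p + q fixed, pq peaks when the two are closest together.
Taking p = 49 and q = 50 (both in [19, 57]) gives pq = 2450.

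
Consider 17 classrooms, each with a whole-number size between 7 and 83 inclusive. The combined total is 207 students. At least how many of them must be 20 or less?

11

Each value above 20 is at least 21, contributing at least 21 − 7 = 14 above the floor 7.
The sum exceeds the floor total 119 by 88, so at most ⌊88/14⌋ = 6 exceed 20, and at least 11 are ≤ 20.
Exactly 11 works: 11 values at 7 and 6 at 21 total 203; raise one of the low values by 4 (still ≤ 20) to hit 207.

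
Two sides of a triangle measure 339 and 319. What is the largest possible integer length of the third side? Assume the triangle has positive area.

The third side must be less than 339 + 319 = 658.
The largest integer below 658 is 657.

657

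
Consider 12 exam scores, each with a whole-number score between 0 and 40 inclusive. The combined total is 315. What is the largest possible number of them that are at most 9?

5

Each value at 9 or below falls at least 40 − 9 = 31 short of the ceiling 40.
The ceiling total is 12 × 40 = 480, and we need 315, so at most ⌊(480 − 315)/31⌋ = 5 can be that low.
k = 5 is achieved by 5 values at 9 and 7 at 40, total 325; lower one of the 40's by 10 (still > 9) to reach 315.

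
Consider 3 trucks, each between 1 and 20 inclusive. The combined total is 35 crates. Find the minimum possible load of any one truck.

Minimizing one value means maximizing the remaining 2.
The other 2 can take up 2 × 20 = 40 ≥ 35 − 1, so one truck can sit at its floor of 1.
Achievable: one at 1 and the other 2 totalling 34, which fits since 2 × 1 ≤ 34 ≤ 2 × 20.

1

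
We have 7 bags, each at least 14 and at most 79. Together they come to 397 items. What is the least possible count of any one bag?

Minimizing one value means maximizing the remaining 6.
The other 6 can take up 6 × 79 = 474 ≥ 397 − 14, so one bag can sit at its floor of 14.
Achievable: one at 14 and the other 6 totalling 383, which fits since 6 × 14 ≤ 383 ≤ 6 × 79.

14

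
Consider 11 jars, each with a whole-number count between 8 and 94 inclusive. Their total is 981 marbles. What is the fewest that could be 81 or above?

Each value short of 81 is at most 80, costing at least 94 − 80 = 14 against the maximum total of 1034.
We can afford to lose at most 1034 − 981 = 53, so at most ⌊53/14⌋ = 3 fall short, and at least 8 are ≥ 81.
Exactly 8 works: 8 values at 94 and 3 at 80 total 992; lower one of the high values by 11 (still ≥ 81) to hit 981.

8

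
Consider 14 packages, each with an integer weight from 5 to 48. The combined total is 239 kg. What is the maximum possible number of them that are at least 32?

With k values at 32 or above and the rest at least 5, the sum is at least 70 + 27k.
Since the sum is 239, we need 27k ≤ 169, i.e. k ≤ 6.
k = 6 is achieved by 6 values at 32 and 8 at 5, total 232; add 7 to one value (staying below 32) to reach 239.

6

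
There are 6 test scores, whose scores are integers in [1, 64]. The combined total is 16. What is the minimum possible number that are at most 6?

5

Let j be the number exceeding 6. Then the total is ≥ 7·j + 1·(6 − j) = 6 + 6j.
So 6j ≤ 10 and j ≤ 1; hence at least 6 − 1 = 5 are ≤ 6.
Exactly 5 works: 5 values at 1 and 1 at 7 total 12; raise one of the low values by 4 (still ≤ 6) to hit 16.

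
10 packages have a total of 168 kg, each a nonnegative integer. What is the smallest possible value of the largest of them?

17

Some value must be at least ⌈168/10⌉ = 17, since 10 × 16 = 160 < 168.
Taking 2 copies of 16 and 8 copies of 17 gives exactly 168, so 17 is attained.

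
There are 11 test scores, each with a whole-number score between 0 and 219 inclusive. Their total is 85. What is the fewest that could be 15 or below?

6

Let j be the number exceeding 15. Then the total is ≥ 16·j + 0·(11 − j) = 0 + 16j.
So 16j ≤ 85 and j ≤ 5; hence at least 11 − 5 = 6 are ≤ 15.
Exactly 6 works: 6 values at 0 and 5 at 16 total 80; raise one of the low values by 5 (still ≤ 15) to hit 85.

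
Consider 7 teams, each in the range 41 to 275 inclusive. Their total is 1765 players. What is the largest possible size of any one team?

275

To make one team as large as possible, make the other 6 as small as possible.
The other 6 contribute at least 6 × 41 = 246, leaving at most 1765 − 246 = 1519.
But each team is capped at 275, so the maximum is 275.
Achievable: one at 275 and the other 6 totalling 1490, which fits since 6 × 41 ≤ 1490 ≤ 6 × 275.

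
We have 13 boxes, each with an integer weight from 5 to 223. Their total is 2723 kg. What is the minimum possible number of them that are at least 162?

Suppose at most 13 − j of them reach 162; then j values are ≤ 161 and the rest ≤ 223.
The total is then ≤ 161·j + 223·(13 − j) = 2899 − 62j. For this to be ≥ 2723 we need j ≤ 2, so at least 13 − 2 = 11 must reach 162.
Exactly 11 works: 11 values at 223 and 2 at 161 total 2775; lower one of the high values by 52 (still ≥ 162) to hit 2723.

11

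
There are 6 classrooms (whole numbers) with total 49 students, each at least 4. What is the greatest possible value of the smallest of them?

8

The average is 49/6 < 9, so some value is ≤ 8.
Equality holds with 5 values of 8 and 1 value of 9.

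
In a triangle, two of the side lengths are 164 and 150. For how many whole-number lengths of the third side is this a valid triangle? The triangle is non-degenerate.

The triangle inequality gives |164 − 150| < c < 164 + 150, i.e. 14 < c < 314.
So c can be any integer from 15 to 313: 299 values.

299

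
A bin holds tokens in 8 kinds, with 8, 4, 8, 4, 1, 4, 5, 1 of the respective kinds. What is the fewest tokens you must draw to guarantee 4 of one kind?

In the worst case you take as many as possible of each kind without reaching 4: 3 + 3 + 3 + 3 + 1 + 3 + 3 + 1 = 20.
The next one must give 4 of some kind, so 20 + 1 = 21.

21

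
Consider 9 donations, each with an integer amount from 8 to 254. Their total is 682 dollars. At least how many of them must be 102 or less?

Let j be the number exceeding 102. Then the total is ≥ 103·j + 8·(9 − j) = 72 + 95j.
So 95j ≤ 610 and j ≤ 6; hence at least 9 − 6 = 3 are ≤ 102.
Exactly 3 works: 3 values at 8 and 6 at 103 total 642; raise one of the low values by 40 (still ≤ 102) to hit 682.

3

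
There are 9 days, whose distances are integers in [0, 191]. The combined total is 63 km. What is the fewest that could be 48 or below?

8

Each value above 48 is at least 49, contributing at least 49 − 0 = 49 above the floor 0.
The sum exceeds the floor total 0 by 63, so at most ⌊63/49⌋ = 1 exceed 48, and at least 8 are ≤ 48.
Exactly 8 works: 8 values at 0 and 1 at 49 total 49; raise one of the low values by 14 (still ≤ 48) to hit 63.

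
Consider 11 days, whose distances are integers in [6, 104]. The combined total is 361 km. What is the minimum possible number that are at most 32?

Each value above 32 is at least 33, contributing at least 33 − 6 = 27 above the floor 6.
The sum exceeds the floor total 66 by 295, so at most ⌊295/27⌋ = 10 exceed 32, and at least 1 are ≤ 32.
Exactly 1 works: 1 value at 6 and 10 at 33 total 336; raise one of the low values by 25 (still ≤ 32) to hit 361.

1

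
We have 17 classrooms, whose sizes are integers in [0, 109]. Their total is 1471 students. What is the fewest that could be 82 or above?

Suppose at most 17 − j of them reach 82; then j values are ≤ 81 and the rest ≤ 109.
The total is then ≤ 81·j + 109·(17 − j) = 1853 − 28j. For this to be ≥ 1471 we need j ≤ 13, so at least 17 − 13 = 4 must reach 82.
Exactly 4 works: 4 values at 109 and 13 at 81 total 1489; lower one of the high values by 18 (still ≥ 82) to hit 1471.

4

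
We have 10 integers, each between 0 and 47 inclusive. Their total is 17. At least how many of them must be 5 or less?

Each value above 5 is at least 6, contributing at least 6 − 0 = 6 above the floor 0.
The sum exceeds the floor total 0 by 17, so at most ⌊17/6⌋ = 2 exceed 5, and at least 8 are ≤ 5.
Exactly 8 works: 8 values at 0 and 2 at 6 total 12; raise one of the low values by 5 (still ≤ 5) to hit 17.

8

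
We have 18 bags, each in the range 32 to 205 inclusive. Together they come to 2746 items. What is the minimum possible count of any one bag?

To make one bag as small as possible, make the other 17 as large as possible.
The other 17 can take up 17 × 205 = 3485 ≥ 2746 − 32, so one bag can sit at its floor of 32.
Achievable: one at 32 and the other 17 totalling 2714, which fits since 17 × 32 ≤ 2714 ≤ 17 × 205.

32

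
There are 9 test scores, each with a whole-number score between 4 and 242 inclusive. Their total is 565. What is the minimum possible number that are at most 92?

Let j be the number exceeding 92. Then the total is ≥ 93·j + 4·(9 − j) = 36 + 89j.
So 89j ≤ 529 and j ≤ 5; hence at least 9 − 5 = 4 are ≤ 92.
Exactly 4 works: 4 values at 4 and 5 at 93 total 481; raise one of the low values by 84 (still ≤ 92) to hit 565.

4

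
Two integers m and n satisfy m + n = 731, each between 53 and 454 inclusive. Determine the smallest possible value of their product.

125758

Since m + n is fixed, pushing one of them to its bound minimizes the product.
The extreme feasible split is m = 277, n = 454, giving mn = 125758.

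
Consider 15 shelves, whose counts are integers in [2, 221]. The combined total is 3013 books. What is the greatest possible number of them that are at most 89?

Suppose k of them are at most 89. Those contribute at most 89 each and the rest at most 221 each.
So the total is at most 89k + 221(15 − k) = 3315 − 132k. This must still be ≥ 3013, so k ≤ 2.
k = 2 is achieved by 2 values at 89 and 13 at 221, total 3051; lower one of the 221's by 38 (still > 89) to reach 3013.

2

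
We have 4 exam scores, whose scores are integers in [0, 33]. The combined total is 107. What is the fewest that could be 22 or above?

If only k of them are at least 22, the other 4 − k are at most 21, so the total is at most k·33 + (4 − k)·21.
This must reach 107, so k·33 + (4 − k)·21 ≥ 107, giving k ≥ 2.
Exactly 2 works: 2 values at 33 and 2 at 21 total 108; lower one of the high values by 1 (still ≥ 22) to hit 107.

2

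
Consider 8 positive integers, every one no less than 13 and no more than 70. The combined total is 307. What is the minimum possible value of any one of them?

Minimizing one value means maximizing the remaining 7.
The other 7 can take up 7 × 70 = 490 ≥ 307 − 13, so one integer can sit at its floor of 13.
Achievable: one at 13 and the other 7 totalling 294, which fits since 7 × 13 ≤ 294 ≤ 7 × 70.

13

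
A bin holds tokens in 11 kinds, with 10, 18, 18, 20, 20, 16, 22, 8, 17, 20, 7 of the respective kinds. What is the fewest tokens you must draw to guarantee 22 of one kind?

176

In the worst case you take as many as possible of each kind without reaching 22: 10 + 18 + 18 + 20 + 20 + 16 + 21 + 8 + 17 + 20 + 7 = 175.
The next one must give 22 of some kind, so 175 + 1 = 176.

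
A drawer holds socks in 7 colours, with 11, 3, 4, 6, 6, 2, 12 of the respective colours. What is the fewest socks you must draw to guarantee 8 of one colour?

36

In the worst case you take as many as possible of each colour without reaching 8: 7 + 3 + 4 + 6 + 6 + 2 + 7 = 35.
The next one must give 8 of some colour, so 35 + 1 = 36.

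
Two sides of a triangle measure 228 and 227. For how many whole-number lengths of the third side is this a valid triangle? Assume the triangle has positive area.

The triangle inequality gives |228 − 227| < c < 228 + 227, i.e. 1 < c < 455.
So c can be any integer from 2 to 454: 453 values.

453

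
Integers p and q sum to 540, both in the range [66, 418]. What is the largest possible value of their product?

72900

For a fixed sum, the product pq is largest when p and q are as close as possible.
Taking p = 270 and q = 270 (both in [66, 418]) gives pq = 72900.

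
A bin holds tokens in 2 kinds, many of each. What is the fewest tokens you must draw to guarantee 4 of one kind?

You could draw 3 of every kind without reaching 4 of any — 6 in all.
One more forces 4 of some kind, so 6 + 1 = 7.

7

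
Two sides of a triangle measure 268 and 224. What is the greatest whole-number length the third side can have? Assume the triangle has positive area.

The third side must be less than 268 + 224 = 492.
The largest integer below 492 is 491.

491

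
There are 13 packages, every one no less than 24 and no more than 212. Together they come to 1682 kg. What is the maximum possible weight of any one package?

212

Maximizing one value means minimizing the remaining 12.
The other 12 contribute at least 12 × 24 = 288, leaving at most 1682 − 288 = 1394.
But each package is capped at 212, so the maximum is 212.
Achievable: one at 212 and the other 12 totalling 1470, which fits since 12 × 24 ≤ 1470 ≤ 12 × 212.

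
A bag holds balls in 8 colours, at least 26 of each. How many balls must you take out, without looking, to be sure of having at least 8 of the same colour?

In the worst case you draw 7 of each of the 8 colours: 8 × 7 = 56.
One more forces 8 of some colour, so 56 + 1 = 57.

57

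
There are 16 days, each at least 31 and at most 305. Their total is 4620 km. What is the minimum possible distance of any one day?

45

Minimizing one value means maximizing the remaining 15.
The other 15 contribute at most 15 × 305 = 4575, leaving at least 4620 − 4575 = 45.
Since 45 ≥ 31, this is achievable: one at 45 and 15 at 305.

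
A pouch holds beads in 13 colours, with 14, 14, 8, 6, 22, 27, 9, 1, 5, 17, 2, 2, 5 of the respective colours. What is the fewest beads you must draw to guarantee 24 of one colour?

129

In the worst case you take as many as possible of each colour without reaching 24: 14 + 14 + 8 + 6 + 22 + 23 + 9 + 1 + 5 + 17 + 2 + 2 + 5 = 128.
The next one must give 24 of some colour, so 128 + 1 = 129.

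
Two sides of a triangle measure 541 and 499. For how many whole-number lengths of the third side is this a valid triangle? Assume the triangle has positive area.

The triangle inequality gives |541 − 499| < c < 541 + 499, i.e. 42 < c < 1040.
So c can be any integer from 43 to 1039: 997 values.

997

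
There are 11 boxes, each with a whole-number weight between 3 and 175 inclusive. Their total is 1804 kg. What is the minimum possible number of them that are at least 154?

Each value short of 154 is at most 153, costing at least 175 − 153 = 22 against the maximum total of 1925.
We can afford to lose at most 1925 − 1804 = 121, so at most ⌊121/22⌋ = 5 fall short, and at least 6 are ≥ 154.
Exactly 6 works: 6 values at 175 and 5 at 153 total 1815; lower one of the high values by 11 (still ≥ 154) to hit 1804.

6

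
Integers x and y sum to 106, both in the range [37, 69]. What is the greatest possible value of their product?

2809

For a fixed sum, the product xy is largest when x and y are as close as possible.
Taking x = 53 and y = 53 (both in [37, 69]) gives xy = 2809.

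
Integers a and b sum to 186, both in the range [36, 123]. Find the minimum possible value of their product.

7749

ab = a(186 − a) is concave in a, so over [63, 123] it is minimized at an endpoint.
At the endpoint a = 63, b = 186 − 63 = 123, so ab = 63 × 123 = 7749.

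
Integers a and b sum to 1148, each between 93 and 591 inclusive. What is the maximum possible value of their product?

For a fixed sum, the product ab is largest when a and b are as close as possible.
Taking a = 574 and b = 574 (both in [93, 591]) gives ab = 329476.

329476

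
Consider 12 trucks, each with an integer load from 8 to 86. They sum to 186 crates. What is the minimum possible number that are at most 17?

3

Let j be the number exceeding 17. Then the total is ≥ 18·j + 8·(12 − j) = 96 + 10j.
So 10j ≤ 90 and j ≤ 9; hence at least 12 − 9 = 3 are ≤ 17.
Exactly 3 works: 3 values at 8 and 9 at 18 total 186.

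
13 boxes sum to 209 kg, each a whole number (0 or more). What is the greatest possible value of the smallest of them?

16

The average is 209/13 < 17, so some value is ≤ 16.
Equality holds with 12 values of 16 and 1 value of 17.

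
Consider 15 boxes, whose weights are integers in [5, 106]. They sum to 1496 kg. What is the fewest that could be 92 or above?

Each value short of 92 is at most 91, costing at least 106 − 91 = 15 against the maximum total of 1590.
We can afford to lose at most 1590 − 1496 = 94, so at most ⌊94/15⌋ = 6 fall short, and at least 9 are ≥ 92.
Exactly 9 works: 9 values at 106 and 6 at 91 total 1500; lower one of the high values by 4 (still ≥ 92) to hit 1496.

9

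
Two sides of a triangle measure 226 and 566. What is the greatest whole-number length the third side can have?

The third side must be less than 226 + 566 = 792.
The largest integer below 792 is 791.

791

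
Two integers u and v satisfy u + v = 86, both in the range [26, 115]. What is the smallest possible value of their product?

uv = u(86 − u) is concave in u, so over [26, 60] it is minimized at an endpoint.
At the endpoint u = 26, v = 86 − 26 = 60, so uv = 26 × 60 = 1560.

1560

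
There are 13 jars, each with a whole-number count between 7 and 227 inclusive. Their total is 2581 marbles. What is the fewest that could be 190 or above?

4

If only k of them are at least 190, the other 13 − k are at most 189, so the total is at most k·227 + (13 − k)·189.
This must reach 2581, so k·227 + (13 − k)·189 ≥ 2581, giving k ≥ 4.
Exactly 4 works: 4 values at 227 and 9 at 189 total 2609; lower one of the high values by 28 (still ≥ 190) to hit 2581.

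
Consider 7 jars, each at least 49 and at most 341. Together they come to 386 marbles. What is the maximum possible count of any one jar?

Maximizing one value means minimizing the remaining 6.
The other 6 contribute at least 6 × 49 = 294, leaving at most 386 − 294 = 92.
Since 92 ≤ 341, this is achievable: one at 92 and 6 at 49.

92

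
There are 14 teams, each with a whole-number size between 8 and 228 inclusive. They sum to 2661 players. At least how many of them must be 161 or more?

Each value short of 161 is at most 160, costing at least 228 − 160 = 68 against the maximum total of 3192.
We can afford to lose at most 3192 − 2661 = 531, so at most ⌊531/68⌋ = 7 fall short, and at least 7 are ≥ 161.
Exactly 7 works: 7 values at 228 and 7 at 160 total 2716; lower one of the high values by 55 (still ≥ 161) to hit 2661.

7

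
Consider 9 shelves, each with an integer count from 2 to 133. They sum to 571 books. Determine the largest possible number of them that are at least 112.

If k of the values are ≥ 112, the total is ≥ 112k + 2(9 − k).
Setting 112k + 2(9 − k) ≤ 571 gives 110k ≤ 553, so k ≤ 5.
k = 5 is achieved by 5 values at 112 and 4 at 2, total 568; add 3 to one value (staying below 112) to reach 571.

5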